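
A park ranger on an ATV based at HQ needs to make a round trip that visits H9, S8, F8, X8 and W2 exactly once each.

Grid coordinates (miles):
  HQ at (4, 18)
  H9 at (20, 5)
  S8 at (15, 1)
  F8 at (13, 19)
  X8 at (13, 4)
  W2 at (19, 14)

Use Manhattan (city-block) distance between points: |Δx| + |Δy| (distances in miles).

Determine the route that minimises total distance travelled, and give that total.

With 5 stops there are 5!/2 = 60 distinct round trips (a route and its reverse cost the same).
HQ - H9 - S8 - F8 - X8 - W2 - HQ: 29+9+20+15+16+19 = 108
HQ - H9 - S8 - F8 - W2 - X8 - HQ: 29+9+20+11+16+23 = 108
HQ - H9 - S8 - X8 - F8 - W2 - HQ: 29+9+5+15+11+19 = 88
HQ - H9 - S8 - X8 - W2 - F8 - HQ: 29+9+5+16+11+10 = 80
HQ - H9 - S8 - W2 - F8 - X8 - HQ: 29+9+17+11+15+23 = 104
HQ - H9 - S8 - W2 - X8 - F8 - HQ: 29+9+17+16+15+10 = 96
HQ - H9 - F8 - S8 - X8 - W2 - HQ: 29+21+20+5+16+19 = 110
HQ - H9 - F8 - S8 - W2 - X8 - HQ: 29+21+20+17+16+23 = 126
HQ - H9 - F8 - X8 - S8 - W2 - HQ: 29+21+15+5+17+19 = 106
HQ - H9 - F8 - X8 - W2 - S8 - HQ: 29+21+15+16+17+28 = 126
HQ - H9 - F8 - W2 - S8 - X8 - HQ: 29+21+11+17+5+23 = 106
HQ - H9 - F8 - W2 - X8 - S8 - HQ: 29+21+11+16+5+28 = 110
HQ - H9 - X8 - S8 - F8 - W2 - HQ: 29+8+5+20+11+19 = 92
HQ - H9 - X8 - S8 - W2 - F8 - HQ: 29+8+5+17+11+10 = 80
… (46 more)
HQ - F8 - X8 - S8 - H9 - W2 - HQ: 10+15+5+9+10+19 = 68  ← best
The minimum is 68.
One optimal route: HQ → F8 → X8 → S8 → H9 → W2 → HQ (or its reverse).

Shortest round trip = 68 miles.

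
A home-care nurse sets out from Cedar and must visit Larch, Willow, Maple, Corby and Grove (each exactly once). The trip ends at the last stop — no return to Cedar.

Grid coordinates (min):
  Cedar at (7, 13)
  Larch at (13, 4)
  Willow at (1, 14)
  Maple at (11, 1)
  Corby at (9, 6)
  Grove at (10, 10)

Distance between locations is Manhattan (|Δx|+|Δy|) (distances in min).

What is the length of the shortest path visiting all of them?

Minimum one-way distance = 36 min.

There are 5! = 120 possible orderings.
Cedar→Larch→Willow→Maple→Corby→Grove: 15+22+23+7+5 = 72
Cedar→Larch→Willow→Maple→Grove→Corby: 15+22+23+10+5 = 75
Cedar→Larch→Willow→Corby→Maple→Grove: 15+22+16+7+10 = 70
Cedar→Larch→Willow→Corby→Grove→Maple: 15+22+16+5+10 = 68
Cedar→Larch→Willow→Grove→Maple→Corby: 15+22+13+10+7 = 67
Cedar→Larch→Willow→Grove→Corby→Maple: 15+22+13+5+7 = 62
Cedar→Larch→Maple→Willow→Corby→Grove: 15+5+23+16+5 = 64
Cedar→Larch→Maple→Willow→Grove→Corby: 15+5+23+13+5 = 61
Cedar→Larch→Maple→Corby→Willow→Grove: 15+5+7+16+13 = 56
Cedar→Larch→Maple→Corby→Grove→Willow: 15+5+7+5+13 = 45
Cedar→Larch→Maple→Grove→Willow→Corby: 15+5+10+13+16 = 59
Cedar→Larch→Maple→Grove→Corby→Willow: 15+5+10+5+16 = 51
Cedar→Larch→Corby→Willow→Maple→Grove: 15+6+16+23+10 = 70
Cedar→Larch→Corby→Willow→Grove→Maple: 15+6+16+13+10 = 60
… (106 more)
Cedar→Willow→Grove→Corby→Larch→Maple: 7+13+5+6+5 = 36  ← best
The minimum is 36.
One shortest path: Cedar → Willow → Grove → Corby → Larch → Maple.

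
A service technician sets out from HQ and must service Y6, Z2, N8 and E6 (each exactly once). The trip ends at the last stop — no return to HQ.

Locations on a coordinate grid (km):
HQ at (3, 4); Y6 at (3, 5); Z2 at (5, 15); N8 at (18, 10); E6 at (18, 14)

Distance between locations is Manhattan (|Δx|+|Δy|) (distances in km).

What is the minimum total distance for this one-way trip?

There are 4! = 24 possible orderings.
HQ→Y6→Z2→N8→E6: 1+12+18+4 = 35
HQ→Y6→Z2→E6→N8: 1+12+14+4 = 31
HQ→Y6→N8→Z2→E6: 1+20+18+14 = 53
HQ→Y6→N8→E6→Z2: 1+20+4+14 = 39
HQ→Y6→E6→Z2→N8: 1+24+14+18 = 57
HQ→Y6→E6→N8→Z2: 1+24+4+18 = 47
HQ→Z2→Y6→N8→E6: 13+12+20+4 = 49
HQ→Z2→Y6→E6→N8: 13+12+24+4 = 53
HQ→Z2→N8→Y6→E6: 13+18+20+24 = 75
HQ→Z2→N8→E6→Y6: 13+18+4+24 = 59
HQ→Z2→E6→Y6→N8: 13+14+24+20 = 71
HQ→Z2→E6→N8→Y6: 13+14+4+20 = 51
HQ→N8→Y6→Z2→E6: 21+20+12+14 = 67
HQ→N8→Y6→E6→Z2: 21+20+24+14 = 79
… (10 more)
The minimum is 31.
One shortest path: HQ → Y6 → Z2 → E6 → N8.

31 km — the minimum one-way total.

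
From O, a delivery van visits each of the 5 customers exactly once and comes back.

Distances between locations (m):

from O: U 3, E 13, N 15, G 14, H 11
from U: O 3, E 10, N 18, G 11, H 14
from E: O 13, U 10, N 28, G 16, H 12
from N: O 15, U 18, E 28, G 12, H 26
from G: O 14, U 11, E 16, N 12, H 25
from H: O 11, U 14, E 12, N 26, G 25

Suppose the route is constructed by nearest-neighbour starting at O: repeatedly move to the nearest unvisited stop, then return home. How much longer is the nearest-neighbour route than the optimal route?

O: U=3, H=11, E=13, G=14, N=15 ⇒ U
U: E=10, G=11, H=14, N=18 ⇒ E
E: H=12, G=16, N=28 ⇒ H
H: G=25, N=26 ⇒ G
G: N=12 ⇒ N
NN route O → U → E → H → G → N → O costs 77.
Optimal: O → N → G → U → E → H → O costs 71 (by enumerating all 60 distinct tours).
Excess = 77 − 71 = 6.

Excess over optimum: 6 m.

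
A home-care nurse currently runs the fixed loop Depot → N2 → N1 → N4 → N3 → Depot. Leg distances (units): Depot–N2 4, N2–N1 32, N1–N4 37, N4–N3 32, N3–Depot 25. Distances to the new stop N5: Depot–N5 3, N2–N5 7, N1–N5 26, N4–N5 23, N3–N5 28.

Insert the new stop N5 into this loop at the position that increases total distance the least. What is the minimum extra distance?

Adding 1 by placing N5 on the N2–N1 leg.

Insertion cost between consecutive stops i–j is d(i,N5) + d(N5,j) − d(i,j):
  between Depot and N2: 3 + 7 − 4 = 6
  between N2 and N1: 7 + 26 − 32 = 1
  between N1 and N4: 26 + 23 − 37 = 12
  between N4 and N3: 23 + 28 − 32 = 19
  between N3 and Depot: 28 + 3 − 25 = 6
Cheapest insertion is between N2 and N1, adding 1.
New total = 130 + 1 = 131.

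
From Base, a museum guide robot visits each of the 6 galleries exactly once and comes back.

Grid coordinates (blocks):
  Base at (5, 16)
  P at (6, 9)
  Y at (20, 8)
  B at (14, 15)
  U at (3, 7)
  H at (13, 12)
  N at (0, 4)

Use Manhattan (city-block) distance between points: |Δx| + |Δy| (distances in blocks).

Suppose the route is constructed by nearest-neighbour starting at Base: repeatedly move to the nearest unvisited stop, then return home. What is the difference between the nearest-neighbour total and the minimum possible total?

The nearest-neighbour route is 12 blocks longer than optimal.

Base: P=8, B=10, U=11, H=12, N=17, Y=23 ⇒ P
P: U=5, H=10, N=11, B=14, Y=15 ⇒ U
U: N=6, H=15, Y=18, B=19 ⇒ N
N: H=21, Y=24, B=25 ⇒ H
H: B=4, Y=11 ⇒ B
B: Y=13 ⇒ Y
NN route Base → P → U → N → H → B → Y → Base costs 80.
Optimal: Base → P → U → N → Y → H → B → Base costs 68 (by enumerating all 360 distinct tours).
Excess = 80 − 68 = 12.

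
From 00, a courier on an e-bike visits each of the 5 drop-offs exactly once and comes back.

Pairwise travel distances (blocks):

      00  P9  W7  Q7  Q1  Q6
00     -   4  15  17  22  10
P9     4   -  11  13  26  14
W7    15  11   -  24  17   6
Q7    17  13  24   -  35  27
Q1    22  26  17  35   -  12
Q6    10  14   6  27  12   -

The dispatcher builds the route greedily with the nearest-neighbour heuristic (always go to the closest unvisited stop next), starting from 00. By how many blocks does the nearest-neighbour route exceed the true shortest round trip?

Excess over optimum: 5 blocks.

00: P9=4, Q6=10, W7=15, Q7=17, Q1=22 ⇒ P9
P9: W7=11, Q7=13, Q6=14, Q1=26 ⇒ W7
W7: Q6=6, Q1=17, Q7=24 ⇒ Q6
Q6: Q1=12, Q7=27 ⇒ Q1
Q1: Q7=35 ⇒ Q7
NN route 00 → P9 → W7 → Q6 → Q1 → Q7 → 00 costs 85.
Optimal: 00 → P9 → Q7 → W7 → Q1 → Q6 → 00 costs 80 (by enumerating all 60 distinct tours).
Excess = 85 − 80 = 5.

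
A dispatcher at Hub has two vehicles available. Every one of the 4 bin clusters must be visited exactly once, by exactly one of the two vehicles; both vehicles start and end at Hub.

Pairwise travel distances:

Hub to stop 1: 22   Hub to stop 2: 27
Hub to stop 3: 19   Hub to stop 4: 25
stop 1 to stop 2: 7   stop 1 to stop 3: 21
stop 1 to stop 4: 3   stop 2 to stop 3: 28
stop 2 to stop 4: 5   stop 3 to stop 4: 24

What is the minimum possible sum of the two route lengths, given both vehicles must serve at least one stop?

There are 2^3 − 1 = 7 ways to divide the 4 stops into two non-empty groups. For each, the best each vehicle can do is its own shortest tour through its group:
  {stop 1} + {stop 2, stop 3, stop 4}: 44 + 75 = 119
  {stop 2} + {stop 1, stop 3, stop 4}: 54 + 68 = 122
  {stop 1, stop 2} + {stop 3, stop 4}: 56 + 68 = 124
  {stop 3} + {stop 1, stop 2, stop 4}: 38 + 57 = 95
  {stop 1, stop 3} + {stop 2, stop 4}: 62 + 57 = 119
  {stop 2, stop 3} + {stop 1, stop 4}: 74 + 50 = 124
  … (7 splits in total)
Best: vehicle 1 Hub → stop 3 → Hub = 38; vehicle 2 Hub → stop 1 → stop 4 → stop 2 → Hub = 57; combined 95.

95 — the smallest possible combined total.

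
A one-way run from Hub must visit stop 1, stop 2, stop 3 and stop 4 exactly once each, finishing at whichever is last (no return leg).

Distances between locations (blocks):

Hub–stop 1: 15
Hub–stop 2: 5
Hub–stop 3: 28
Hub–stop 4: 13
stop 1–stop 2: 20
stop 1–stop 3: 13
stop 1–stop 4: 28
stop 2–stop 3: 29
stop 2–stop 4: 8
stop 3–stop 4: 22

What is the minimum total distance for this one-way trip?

Minimum one-way distance = 48 blocks.

There are 4! = 24 possible orderings.
Hub → stop 1 → stop 2 → stop 3 → stop 4: 15+20+29+22 = 86
Hub → stop 1 → stop 2 → stop 4 → stop 3: 15+20+8+22 = 65
Hub → stop 1 → stop 3 → stop 2 → stop 4: 15+13+29+8 = 65
Hub → stop 1 → stop 3 → stop 4 → stop 2: 15+13+22+8 = 58
Hub → stop 1 → stop 4 → stop 2 → stop 3: 15+28+8+29 = 80
Hub → stop 1 → stop 4 → stop 3 → stop 2: 15+28+22+29 = 94
Hub → stop 2 → stop 1 → stop 3 → stop 4: 5+20+13+22 = 60
Hub → stop 2 → stop 1 → stop 4 → stop 3: 5+20+28+22 = 75
Hub → stop 2 → stop 3 → stop 1 → stop 4: 5+29+13+28 = 75
Hub → stop 2 → stop 3 → stop 4 → stop 1: 5+29+22+28 = 84
Hub → stop 2 → stop 4 → stop 1 → stop 3: 5+8+28+13 = 54
Hub → stop 2 → stop 4 → stop 3 → stop 1: 5+8+22+13 = 48
Hub → stop 3 → stop 1 → stop 2 → stop 4: 28+13+20+8 = 69
Hub → stop 3 → stop 1 → stop 4 → stop 2: 28+13+28+8 = 77
… (10 more)
The minimum is 48.
One shortest path: Hub → stop 2 → stop 4 → stop 3 → stop 1.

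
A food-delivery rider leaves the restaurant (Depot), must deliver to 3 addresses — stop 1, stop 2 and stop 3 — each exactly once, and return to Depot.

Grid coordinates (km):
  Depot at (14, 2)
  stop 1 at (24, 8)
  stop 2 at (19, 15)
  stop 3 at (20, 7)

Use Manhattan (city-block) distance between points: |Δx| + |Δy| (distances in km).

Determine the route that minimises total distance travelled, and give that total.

Depot → stop 1 → stop 2 → stop 3 → Depot: 16+12+9+11 = 48
Depot → stop 1 → stop 3 → stop 2 → Depot: 16+5+9+18 = 48
Depot → stop 2 → stop 1 → stop 3 → Depot: 18+12+5+11 = 46
The minimum is 46.
One optimal route: Depot → stop 2 → stop 1 → stop 3 → Depot (or its reverse).

Minimum total distance: 46 km.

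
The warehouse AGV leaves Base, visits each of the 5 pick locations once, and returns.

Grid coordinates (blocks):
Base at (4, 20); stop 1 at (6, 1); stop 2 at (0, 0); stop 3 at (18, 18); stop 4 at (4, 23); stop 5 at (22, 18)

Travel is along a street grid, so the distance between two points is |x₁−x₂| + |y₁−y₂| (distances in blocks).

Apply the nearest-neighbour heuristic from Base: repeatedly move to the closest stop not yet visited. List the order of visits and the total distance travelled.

At Base the remaining stops are stop 4 3, stop 3 16, stop 5 20, stop 1 21, stop 2 24; go to stop 4.
At stop 4 the remaining stops are stop 3 19, stop 5 23, stop 1 24, stop 2 27; go to stop 3.
At stop 3 the remaining stops are stop 5 4, stop 1 29, stop 2 36; go to stop 5.
At stop 5 the remaining stops are stop 1 33, stop 2 40; go to stop 1.
At stop 1 the remaining stops are stop 2 7; go to stop 2.
Return stop 2→Base: 24.
Total = 3 + 19 + 4 + 33 + 7 + 24 = 90.

Nearest-neighbour total = 90 blocks; route Base → stop 4 → stop 3 → stop 5 → stop 1 → stop 2 → Base.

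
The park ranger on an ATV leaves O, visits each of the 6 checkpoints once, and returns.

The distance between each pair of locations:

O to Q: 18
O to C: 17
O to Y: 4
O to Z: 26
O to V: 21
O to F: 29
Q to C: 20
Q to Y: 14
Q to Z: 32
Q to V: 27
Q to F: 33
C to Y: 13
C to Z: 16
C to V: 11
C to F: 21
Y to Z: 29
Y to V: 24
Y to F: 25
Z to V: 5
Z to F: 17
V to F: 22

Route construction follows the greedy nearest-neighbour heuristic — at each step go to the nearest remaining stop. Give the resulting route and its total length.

Nearest-neighbour total = 101; route O → Y → C → V → Z → F → Q → O.

At O the remaining stops are Y 4, C 17, Q 18, V 21, Z 26, F 29; go to Y.
At Y the remaining stops are C 13, Q 14, V 24, F 25, Z 29; go to C.
At C the remaining stops are V 11, Z 16, Q 20, F 21; go to V.
At V the remaining stops are Z 5, F 22, Q 27; go to Z.
At Z the remaining stops are F 17, Q 32; go to F.
At F the remaining stops are Q 33; go to Q.
Return Q→O: 18.
Total = 4 + 13 + 11 + 5 + 17 + 33 + 18 = 101.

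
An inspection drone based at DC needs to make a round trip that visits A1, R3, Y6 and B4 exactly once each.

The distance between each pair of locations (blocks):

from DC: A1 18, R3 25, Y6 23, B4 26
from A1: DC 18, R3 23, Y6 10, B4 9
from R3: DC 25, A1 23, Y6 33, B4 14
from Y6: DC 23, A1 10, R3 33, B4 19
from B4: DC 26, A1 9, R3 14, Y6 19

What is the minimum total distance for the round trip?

Minimum total distance: 81 blocks.

There are 12 distinct closed tours to check (reversals are equivalent).
DC - A1 - R3 - Y6 - B4 - DC: 18+23+33+19+26 = 119
DC - A1 - R3 - B4 - Y6 - DC: 18+23+14+19+23 = 97
DC - A1 - Y6 - R3 - B4 - DC: 18+10+33+14+26 = 101
DC - A1 - Y6 - B4 - R3 - DC: 18+10+19+14+25 = 86
DC - A1 - B4 - R3 - Y6 - DC: 18+9+14+33+23 = 97
DC - A1 - B4 - Y6 - R3 - DC: 18+9+19+33+25 = 104
DC - R3 - A1 - Y6 - B4 - DC: 25+23+10+19+26 = 103
DC - R3 - A1 - B4 - Y6 - DC: 25+23+9+19+23 = 99
DC - R3 - Y6 - A1 - B4 - DC: 25+33+10+9+26 = 103
DC - R3 - B4 - A1 - Y6 - DC: 25+14+9+10+23 = 81
DC - Y6 - A1 - R3 - B4 - DC: 23+10+23+14+26 = 96
DC - Y6 - R3 - A1 - B4 - DC: 23+33+23+9+26 = 114
The minimum is 81.
One optimal route: DC → R3 → B4 → A1 → Y6 → DC (or its reverse).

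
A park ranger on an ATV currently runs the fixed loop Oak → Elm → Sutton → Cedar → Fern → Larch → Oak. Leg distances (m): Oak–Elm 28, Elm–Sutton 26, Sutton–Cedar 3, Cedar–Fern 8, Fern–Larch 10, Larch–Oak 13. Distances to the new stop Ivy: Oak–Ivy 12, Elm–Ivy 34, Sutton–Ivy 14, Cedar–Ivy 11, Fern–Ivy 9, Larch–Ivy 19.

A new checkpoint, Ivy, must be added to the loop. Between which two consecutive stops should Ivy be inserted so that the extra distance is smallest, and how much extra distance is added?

Minimum extra distance: 12 m, inserting Ivy between Cedar and Fern.

Insertion cost between consecutive stops i–j is d(i,Ivy) + d(Ivy,j) − d(i,j):
  between Oak and Elm: 12 + 34 − 28 = 18
  between Elm and Sutton: 34 + 14 − 26 = 22
  between Sutton and Cedar: 14 + 11 − 3 = 22
  between Cedar and Fern: 11 + 9 − 8 = 12
  between Fern and Larch: 9 + 19 − 10 = 18
  between Larch and Oak: 19 + 12 − 13 = 18
Cheapest insertion is between Cedar and Fern, adding 12.
New total = 88 + 12 = 100.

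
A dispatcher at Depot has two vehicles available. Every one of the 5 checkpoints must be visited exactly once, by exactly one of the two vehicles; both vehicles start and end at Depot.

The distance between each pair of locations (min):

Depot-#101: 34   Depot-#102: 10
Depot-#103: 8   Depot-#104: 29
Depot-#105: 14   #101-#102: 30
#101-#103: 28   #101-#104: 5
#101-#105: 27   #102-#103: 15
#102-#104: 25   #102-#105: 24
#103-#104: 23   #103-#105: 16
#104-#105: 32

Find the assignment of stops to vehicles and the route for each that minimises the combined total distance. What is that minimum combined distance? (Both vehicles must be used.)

There are 2^4 − 1 = 15 ways to divide the 5 stops into two non-empty groups. For each, the best each vehicle can do is its own shortest tour through its group:
  {#101} + {#102, #103, #104, #105}: 68 + 88 = 156
  {#102} + {#101, #103, #104, #105}: 20 + 77 = 97
  {#101, #102} + {#103, #104, #105}: 74 + 77 = 151
  {#103} + {#101, #102, #104, #105}: 16 + 81 = 97
  {#101, #103} + {#102, #104, #105}: 70 + 81 = 151
  {#102, #103} + {#101, #104, #105}: 33 + 75 = 108
  … (15 splits in total)
Best: vehicle 1 Depot → #102 → Depot = 20; vehicle 2 Depot → #103 → #104 → #101 → #105 → Depot = 77; combined 97.

97 min — the smallest possible combined total.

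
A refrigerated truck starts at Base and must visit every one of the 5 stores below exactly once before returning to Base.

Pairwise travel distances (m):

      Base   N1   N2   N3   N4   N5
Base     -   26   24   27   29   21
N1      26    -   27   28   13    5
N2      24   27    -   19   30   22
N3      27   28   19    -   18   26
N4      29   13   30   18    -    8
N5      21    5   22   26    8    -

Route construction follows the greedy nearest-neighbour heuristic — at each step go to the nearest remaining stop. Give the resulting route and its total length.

From Base: distances to unvisited — N5=21, N2=24, N1=26, N3=27, N4=29. Nearest is N5 (21).
From N5: distances to unvisited — N1=5, N4=8, N2=22, N3=26. Nearest is N1 (5).
From N1: distances to unvisited — N4=13, N2=27, N3=28. Nearest is N4 (13).
From N4: distances to unvisited — N3=18, N2=30. Nearest is N3 (18).
From N3: distances to unvisited — N2=19. Nearest is N2 (19).
Return N2→Base: 24.
Total = 21 + 5 + 13 + 18 + 19 + 24 = 100.

Nearest-neighbour total = 100 m; route Base → N5 → N1 → N4 → N3 → N2 → Base.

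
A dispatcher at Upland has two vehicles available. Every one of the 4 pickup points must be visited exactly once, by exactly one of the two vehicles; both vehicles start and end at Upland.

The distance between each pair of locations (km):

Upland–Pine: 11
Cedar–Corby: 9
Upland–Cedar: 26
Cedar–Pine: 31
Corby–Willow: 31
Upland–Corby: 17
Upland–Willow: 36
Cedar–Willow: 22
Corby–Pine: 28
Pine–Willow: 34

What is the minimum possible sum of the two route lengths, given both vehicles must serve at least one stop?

Try each way of splitting the stops between the two vehicles (each non-empty) and, for each split, find the best tour for each vehicle:
  {Cedar} + {Corby, Pine, Willow}: 52 + 93 = 145
  {Corby} + {Cedar, Pine, Willow}: 34 + 93 = 127
  {Cedar, Corby} + {Pine, Willow}: 52 + 81 = 133
  {Pine} + {Cedar, Corby, Willow}: 22 + 84 = 106
  {Cedar, Pine} + {Corby, Willow}: 68 + 84 = 152
  {Corby, Pine} + {Cedar, Willow}: 56 + 84 = 140
  … (7 splits in total)
Best: vehicle 1 Upland → Pine → Upland = 22; vehicle 2 Upland → Corby → Cedar → Willow → Upland = 84; combined 106.

Minimum combined distance: 106 km.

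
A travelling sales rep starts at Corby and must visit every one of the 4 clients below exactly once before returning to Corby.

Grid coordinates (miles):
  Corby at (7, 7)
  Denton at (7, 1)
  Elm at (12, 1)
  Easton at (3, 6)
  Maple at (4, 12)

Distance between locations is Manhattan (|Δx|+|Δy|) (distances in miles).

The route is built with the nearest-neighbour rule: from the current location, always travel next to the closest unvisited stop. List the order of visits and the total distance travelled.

Nearest-neighbour total = 42 miles; route Corby → Easton → Maple → Denton → Elm → Corby.

From Corby: distances to unvisited — Easton=5, Denton=6, Maple=8, Elm=11. Nearest is Easton (5).
From Easton: distances to unvisited — Maple=7, Denton=9, Elm=14. Nearest is Maple (7).
From Maple: distances to unvisited — Denton=14, Elm=19. Nearest is Denton (14).
From Denton: distances to unvisited — Elm=5. Nearest is Elm (5).
Return Elm→Corby: 11.
Total = 5 + 7 + 14 + 5 + 11 = 42.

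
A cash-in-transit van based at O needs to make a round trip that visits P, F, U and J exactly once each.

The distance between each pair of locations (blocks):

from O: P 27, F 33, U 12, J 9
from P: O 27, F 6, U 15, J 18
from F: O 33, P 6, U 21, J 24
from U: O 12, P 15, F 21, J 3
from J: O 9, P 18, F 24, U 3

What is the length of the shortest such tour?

There are 12 distinct closed tours to check (reversals are equivalent).
O → P → F → U → J → O: 27+6+21+3+9 = 66
O → P → F → J → U → O: 27+6+24+3+12 = 72
O → P → U → F → J → O: 27+15+21+24+9 = 96
O → P → U → J → F → O: 27+15+3+24+33 = 102
O → P → J → F → U → O: 27+18+24+21+12 = 102
O → P → J → U → F → O: 27+18+3+21+33 = 102
O → F → P → U → J → O: 33+6+15+3+9 = 66
O → F → P → J → U → O: 33+6+18+3+12 = 72
O → F → U → P → J → O: 33+21+15+18+9 = 96
O → F → J → P → U → O: 33+24+18+15+12 = 102
O → U → P → F → J → O: 12+15+6+24+9 = 66
O → U → F → P → J → O: 12+21+6+18+9 = 66
The minimum is 66.
One optimal route: O → P → F → U → J → O (or its reverse).

Shortest round trip = 66 blocks.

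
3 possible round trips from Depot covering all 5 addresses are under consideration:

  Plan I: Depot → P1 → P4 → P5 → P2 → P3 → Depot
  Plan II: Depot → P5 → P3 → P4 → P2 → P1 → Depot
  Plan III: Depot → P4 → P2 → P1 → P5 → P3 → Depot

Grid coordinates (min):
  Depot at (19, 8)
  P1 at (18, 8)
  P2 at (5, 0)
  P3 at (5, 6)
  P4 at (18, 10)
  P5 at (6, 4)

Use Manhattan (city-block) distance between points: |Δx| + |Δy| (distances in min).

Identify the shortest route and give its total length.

Plan I: 1 + 2 + 18 + 5 + 6 + 16 = 48
Plan II: 17 + 3 + 17 + 23 + 21 + 1 = 82
Plan III: 3 + 23 + 21 + 16 + 3 + 16 = 82

48 min — Plan I is the shortest.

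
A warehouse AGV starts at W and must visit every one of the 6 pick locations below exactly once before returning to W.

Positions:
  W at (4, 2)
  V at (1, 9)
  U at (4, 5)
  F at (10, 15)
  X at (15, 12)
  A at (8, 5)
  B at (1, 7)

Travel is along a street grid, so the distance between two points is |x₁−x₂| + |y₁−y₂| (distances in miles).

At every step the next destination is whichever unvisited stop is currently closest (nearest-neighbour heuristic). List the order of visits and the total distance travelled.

From W: distances to unvisited — U=3, A=7, B=8, V=10, F=19, X=21. Nearest is U (3).
From U: distances to unvisited — A=4, B=5, V=7, F=16, X=18. Nearest is A (4).
From A: distances to unvisited — B=9, V=11, F=12, X=14. Nearest is B (9).
From B: distances to unvisited — V=2, F=17, X=19. Nearest is V (2).
From V: distances to unvisited — F=15, X=17. Nearest is F (15).
From F: distances to unvisited — X=8. Nearest is X (8).
Return X→W: 21.
Total = 3 + 4 + 9 + 2 + 15 + 8 + 21 = 62.

62 miles along W → U → A → B → V → F → X → W.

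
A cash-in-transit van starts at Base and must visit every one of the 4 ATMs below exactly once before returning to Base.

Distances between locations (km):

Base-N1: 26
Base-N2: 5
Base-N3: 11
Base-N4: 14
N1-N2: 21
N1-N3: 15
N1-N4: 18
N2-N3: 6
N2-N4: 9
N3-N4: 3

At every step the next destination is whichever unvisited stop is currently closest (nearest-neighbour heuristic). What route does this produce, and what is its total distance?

From Base: distances to unvisited — N2=5, N3=11, N4=14, N1=26. Nearest is N2 (5).
From N2: distances to unvisited — N3=6, N4=9, N1=21. Nearest is N3 (6).
From N3: distances to unvisited — N4=3, N1=15. Nearest is N4 (3).
From N4: distances to unvisited — N1=18. Nearest is N1 (18).
Return N1→Base: 26.
Total = 5 + 6 + 3 + 18 + 26 = 58.

58 km along Base → N2 → N3 → N4 → N1 → Base.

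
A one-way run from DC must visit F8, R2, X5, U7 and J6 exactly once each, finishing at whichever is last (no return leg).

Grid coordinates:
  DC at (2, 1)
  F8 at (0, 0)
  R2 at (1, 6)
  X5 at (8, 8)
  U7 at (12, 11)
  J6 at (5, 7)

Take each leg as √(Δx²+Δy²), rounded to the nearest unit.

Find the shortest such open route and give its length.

There are 5! = 120 possible orderings.
DC → F8 → R2 → X5 → U7 → J6: 2+6+7+5+8 = 28
DC → F8 → R2 → X5 → J6 → U7: 2+6+7+3+8 = 26
DC → F8 → R2 → U7 → X5 → J6: 2+6+12+5+3 = 28
DC → F8 → R2 → U7 → J6 → X5: 2+6+12+8+3 = 31
DC → F8 → R2 → J6 → X5 → U7: 2+6+4+3+5 = 20
DC → F8 → R2 → J6 → U7 → X5: 2+6+4+8+5 = 25
DC → F8 → X5 → R2 → U7 → J6: 2+11+7+12+8 = 40
DC → F8 → X5 → R2 → J6 → U7: 2+11+7+4+8 = 32
DC → F8 → X5 → U7 → R2 → J6: 2+11+5+12+4 = 34
DC → F8 → X5 → U7 → J6 → R2: 2+11+5+8+4 = 30
DC → F8 → X5 → J6 → R2 → U7: 2+11+3+4+12 = 32
DC → F8 → X5 → J6 → U7 → R2: 2+11+3+8+12 = 36
DC → F8 → U7 → R2 → X5 → J6: 2+16+12+7+3 = 40
DC → F8 → U7 → R2 → J6 → X5: 2+16+12+4+3 = 37
… (106 more)
The minimum is 20.
One shortest path: DC → F8 → R2 → J6 → X5 → U7.

Shortest open route: 20.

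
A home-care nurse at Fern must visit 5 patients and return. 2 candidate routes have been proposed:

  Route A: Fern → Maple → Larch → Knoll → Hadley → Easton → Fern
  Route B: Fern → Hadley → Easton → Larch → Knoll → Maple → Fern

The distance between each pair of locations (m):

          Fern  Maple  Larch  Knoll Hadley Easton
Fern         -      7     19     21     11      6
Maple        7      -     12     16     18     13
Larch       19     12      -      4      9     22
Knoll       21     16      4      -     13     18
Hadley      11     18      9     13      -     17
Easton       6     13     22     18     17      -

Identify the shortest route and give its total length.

Route A: 7 + 12 + 4 + 13 + 17 + 6 = 59
Route B: 11 + 17 + 22 + 4 + 16 + 7 = 77

Shortest is Route A, total 59 m.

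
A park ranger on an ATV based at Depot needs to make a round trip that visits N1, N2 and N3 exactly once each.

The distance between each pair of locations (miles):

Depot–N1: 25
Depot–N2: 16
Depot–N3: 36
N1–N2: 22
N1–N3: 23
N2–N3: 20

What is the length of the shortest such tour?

84 miles — the shortest possible round trip.

Depot-N1-N2-N3-Depot: 25+22+20+36 = 103
Depot-N1-N3-N2-Depot: 25+23+20+16 = 84
Depot-N2-N1-N3-Depot: 16+22+23+36 = 97
The minimum is 84.
One optimal route: Depot → N1 → N3 → N2 → Depot (or its reverse).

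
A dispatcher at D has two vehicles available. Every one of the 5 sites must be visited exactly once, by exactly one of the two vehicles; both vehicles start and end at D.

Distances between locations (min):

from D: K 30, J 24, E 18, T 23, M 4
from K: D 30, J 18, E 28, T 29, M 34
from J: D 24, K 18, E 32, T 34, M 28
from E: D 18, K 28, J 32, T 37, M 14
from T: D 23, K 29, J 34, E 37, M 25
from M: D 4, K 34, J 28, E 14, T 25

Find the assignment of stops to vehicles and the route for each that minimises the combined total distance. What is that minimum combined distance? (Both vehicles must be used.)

Minimum combined distance: 128 min.

There are 2^4 − 1 = 15 ways to divide the 5 stops into two non-empty groups. For each, the best each vehicle can do is its own shortest tour through its group:
  {K} + {J, E, T, M}: 60 + 107 = 167
  {J} + {K, E, T, M}: 48 + 98 = 146
  {K, J} + {E, T, M}: 72 + 78 = 150
  {E} + {K, J, T, M}: 36 + 100 = 136
  {K, E} + {J, T, M}: 76 + 87 = 163
  {J, E} + {K, T, M}: 74 + 88 = 162
  … (15 splits in total)
  {K, J, E, T} + {M}: 120 + 8 = 128  ← best
Best: vehicle 1 D → E → J → K → T → D = 120; vehicle 2 D → M → D = 8; combined 128.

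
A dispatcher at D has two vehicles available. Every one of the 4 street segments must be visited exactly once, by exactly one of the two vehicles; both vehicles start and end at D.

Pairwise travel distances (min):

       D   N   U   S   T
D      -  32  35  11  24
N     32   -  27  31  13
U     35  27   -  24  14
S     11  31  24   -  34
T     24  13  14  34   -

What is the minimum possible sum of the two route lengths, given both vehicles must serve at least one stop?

116 min — the smallest possible combined total.

Try each way of splitting the stops between the two vehicles (each non-empty) and, for each split, find the best tour for each vehicle:
  {N} + {U, S, T}: 64 + 73 = 137
  {U} + {N, S, T}: 70 + 79 = 149
  {N, U} + {S, T}: 94 + 69 = 163
  {S} + {N, U, T}: 22 + 94 = 116
  {N, S} + {U, T}: 74 + 73 = 147
  {U, S} + {N, T}: 70 + 69 = 139
  … (7 splits in total)
Best: vehicle 1 D → S → D = 22; vehicle 2 D → N → T → U → D = 94; combined 116.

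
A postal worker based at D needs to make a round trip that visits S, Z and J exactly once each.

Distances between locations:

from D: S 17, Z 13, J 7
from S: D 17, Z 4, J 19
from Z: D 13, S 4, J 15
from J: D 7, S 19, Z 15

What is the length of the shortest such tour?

Shortest round trip = 43.

D → S → Z → J → D: 17+4+15+7 = 43
D → S → J → Z → D: 17+19+15+13 = 64
D → Z → S → J → D: 13+4+19+7 = 43
The minimum is 43.
One optimal route: D → S → Z → J → D (or its reverse).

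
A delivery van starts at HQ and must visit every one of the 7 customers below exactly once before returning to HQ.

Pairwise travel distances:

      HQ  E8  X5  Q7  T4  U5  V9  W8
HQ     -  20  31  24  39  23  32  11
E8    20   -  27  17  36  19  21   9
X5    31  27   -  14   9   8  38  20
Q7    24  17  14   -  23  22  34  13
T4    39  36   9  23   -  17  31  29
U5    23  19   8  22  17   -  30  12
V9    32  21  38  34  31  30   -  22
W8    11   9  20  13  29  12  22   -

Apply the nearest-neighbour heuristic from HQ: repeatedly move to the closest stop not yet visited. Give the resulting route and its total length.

Nearest-neighbour total = 139; route HQ → W8 → E8 → Q7 → X5 → U5 → T4 → V9 → HQ.

At HQ the remaining stops are W8 11, E8 20, U5 23, Q7 24, X5 31, V9 32, T4 39; go to W8.
At W8 the remaining stops are E8 9, U5 12, Q7 13, X5 20, V9 22, T4 29; go to E8.
At E8 the remaining stops are Q7 17, U5 19, V9 21, X5 27, T4 36; go to Q7.
At Q7 the remaining stops are X5 14, U5 22, T4 23, V9 34; go to X5.
At X5 the remaining stops are U5 8, T4 9, V9 38; go to U5.
At U5 the remaining stops are T4 17, V9 30; go to T4.
At T4 the remaining stops are V9 31; go to V9.
Return V9→HQ: 32.
Total = 11 + 9 + 17 + 14 + 8 + 17 + 31 + 32 = 139.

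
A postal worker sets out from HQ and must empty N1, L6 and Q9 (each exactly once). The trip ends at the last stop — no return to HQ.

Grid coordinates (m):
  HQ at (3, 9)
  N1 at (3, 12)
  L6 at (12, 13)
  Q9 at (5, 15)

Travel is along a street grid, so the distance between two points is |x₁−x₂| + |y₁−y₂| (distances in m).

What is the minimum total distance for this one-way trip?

There are 3! = 6 possible orderings.
HQ → N1 → L6 → Q9: 3+10+9 = 22
HQ → N1 → Q9 → L6: 3+5+9 = 17
HQ → L6 → N1 → Q9: 13+10+5 = 28
HQ → L6 → Q9 → N1: 13+9+5 = 27
HQ → Q9 → N1 → L6: 8+5+10 = 23
HQ → Q9 → L6 → N1: 8+9+10 = 27
The minimum is 17.
One shortest path: HQ → N1 → Q9 → L6.

Minimum one-way distance = 17 m.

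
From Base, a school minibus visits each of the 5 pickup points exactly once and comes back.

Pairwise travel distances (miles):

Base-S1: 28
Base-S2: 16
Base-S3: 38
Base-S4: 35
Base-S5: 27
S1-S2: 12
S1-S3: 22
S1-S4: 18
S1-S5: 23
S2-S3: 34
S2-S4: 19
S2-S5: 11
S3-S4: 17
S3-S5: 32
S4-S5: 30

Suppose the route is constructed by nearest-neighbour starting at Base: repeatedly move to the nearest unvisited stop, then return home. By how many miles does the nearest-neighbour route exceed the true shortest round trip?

From Base: S2=16, S5=27, S1=28, S4=35, S3=38 → choose S2 (16).
From S2: S5=11, S1=12, S4=19, S3=34 → choose S5 (11).
From S5: S1=23, S4=30, S3=32 → choose S1 (23).
From S1: S4=18, S3=22 → choose S4 (18).
From S4: S3=17 → choose S3 (17).
NN route Base → S2 → S5 → S1 → S4 → S3 → Base costs 123.
Optimal: Base → S1 → S4 → S3 → S5 → S2 → Base costs 122 (by enumerating all 60 distinct tours).
Excess = 123 − 122 = 1.

The nearest-neighbour route is 1 miles longer than optimal.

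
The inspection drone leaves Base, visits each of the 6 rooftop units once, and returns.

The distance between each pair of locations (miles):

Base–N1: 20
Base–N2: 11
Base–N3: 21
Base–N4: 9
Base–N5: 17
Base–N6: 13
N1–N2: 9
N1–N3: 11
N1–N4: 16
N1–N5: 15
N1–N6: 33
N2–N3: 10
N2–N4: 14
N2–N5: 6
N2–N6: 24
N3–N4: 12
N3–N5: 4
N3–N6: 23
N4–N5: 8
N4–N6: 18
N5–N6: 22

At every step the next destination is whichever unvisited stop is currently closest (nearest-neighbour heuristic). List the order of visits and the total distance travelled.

Total distance 86 miles via the nearest-neighbour route Base → N4 → N5 → N3 → N2 → N1 → N6 → Base.

At Base the remaining stops are N4 9, N2 11, N6 13, N5 17, N1 20, N3 21; go to N4.
At N4 the remaining stops are N5 8, N3 12, N2 14, N1 16, N6 18; go to N5.
At N5 the remaining stops are N3 4, N2 6, N1 15, N6 22; go to N3.
At N3 the remaining stops are N2 10, N1 11, N6 23; go to N2.
At N2 the remaining stops are N1 9, N6 24; go to N1.
At N1 the remaining stops are N6 33; go to N6.
Return N6→Base: 13.
Total = 9 + 8 + 4 + 10 + 9 + 33 + 13 = 86.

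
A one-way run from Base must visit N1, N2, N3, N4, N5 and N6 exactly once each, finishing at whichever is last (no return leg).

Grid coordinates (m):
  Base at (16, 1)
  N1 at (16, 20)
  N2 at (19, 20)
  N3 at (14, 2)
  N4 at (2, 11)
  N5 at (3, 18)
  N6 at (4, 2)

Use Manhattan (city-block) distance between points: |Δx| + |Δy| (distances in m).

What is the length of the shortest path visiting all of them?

Minimum one-way distance = 50 m.

There are 6! = 720 possible orderings.
Base→N1→N2→N3→N4→N5→N6: 19+3+23+21+8+17 = 91
Base→N1→N2→N3→N4→N6→N5: 19+3+23+21+11+17 = 94
Base→N1→N2→N3→N5→N4→N6: 19+3+23+27+8+11 = 91
Base→N1→N2→N3→N5→N6→N4: 19+3+23+27+17+11 = 100
Base→N1→N2→N3→N6→N4→N5: 19+3+23+10+11+8 = 74
Base→N1→N2→N3→N6→N5→N4: 19+3+23+10+17+8 = 80
Base→N1→N2→N4→N3→N5→N6: 19+3+26+21+27+17 = 113
Base→N1→N2→N4→N3→N6→N5: 19+3+26+21+10+17 = 96
… (712 more)
Base→N3→N6→N4→N5→N1→N2: 3+10+11+8+15+3 = 50  ← best
The minimum is 50.
One shortest path: Base → N3 → N6 → N4 → N5 → N1 → N2.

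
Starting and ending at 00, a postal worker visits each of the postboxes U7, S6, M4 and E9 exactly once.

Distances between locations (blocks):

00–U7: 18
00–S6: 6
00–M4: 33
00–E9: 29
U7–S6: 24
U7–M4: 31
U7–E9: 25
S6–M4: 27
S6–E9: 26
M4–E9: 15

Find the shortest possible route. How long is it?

Shortest round trip = 91 blocks.

There are 12 distinct closed tours to check (reversals are equivalent).
00→U7→S6→M4→E9→00: 18+24+27+15+29 = 113
00→U7→S6→E9→M4→00: 18+24+26+15+33 = 116
00→U7→M4→S6→E9→00: 18+31+27+26+29 = 131
00→U7→M4→E9→S6→00: 18+31+15+26+6 = 96
00→U7→E9→S6→M4→00: 18+25+26+27+33 = 129
00→U7→E9→M4→S6→00: 18+25+15+27+6 = 91
00→S6→U7→M4→E9→00: 6+24+31+15+29 = 105
00→S6→U7→E9→M4→00: 6+24+25+15+33 = 103
00→S6→M4→U7→E9→00: 6+27+31+25+29 = 118
00→S6→E9→U7→M4→00: 6+26+25+31+33 = 121
00→M4→U7→S6→E9→00: 33+31+24+26+29 = 143
00→M4→S6→U7→E9→00: 33+27+24+25+29 = 138
The minimum is 91.
One optimal route: 00 → U7 → E9 → M4 → S6 → 00 (or its reverse).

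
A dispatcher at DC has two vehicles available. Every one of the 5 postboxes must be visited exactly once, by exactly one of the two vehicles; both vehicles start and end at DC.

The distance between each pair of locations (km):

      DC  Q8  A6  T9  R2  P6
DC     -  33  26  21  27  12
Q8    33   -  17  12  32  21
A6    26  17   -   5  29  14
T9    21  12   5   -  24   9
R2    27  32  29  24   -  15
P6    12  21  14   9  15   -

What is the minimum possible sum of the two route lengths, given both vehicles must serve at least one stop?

Minimum combined distance: 126 km.

There are 2^4 − 1 = 15 ways to divide the 5 stops into two non-empty groups. For each, the best each vehicle can do is its own shortest tour through its group:
  {Q8} + {A6, T9, R2, P6}: 66 + 82 = 148
  {A6} + {Q8, T9, R2, P6}: 52 + 92 = 144
  {Q8, A6} + {T9, R2, P6}: 76 + 72 = 148
  {T9} + {Q8, A6, R2, P6}: 42 + 102 = 144
  {Q8, T9} + {A6, R2, P6}: 66 + 82 = 148
  {A6, T9} + {Q8, R2, P6}: 52 + 92 = 144
  … (15 splits in total)
  {Q8, A6, T9, R2} + {P6}: 102 + 24 = 126  ← best
Best: vehicle 1 DC → A6 → T9 → Q8 → R2 → DC = 102; vehicle 2 DC → P6 → DC = 24; combined 126.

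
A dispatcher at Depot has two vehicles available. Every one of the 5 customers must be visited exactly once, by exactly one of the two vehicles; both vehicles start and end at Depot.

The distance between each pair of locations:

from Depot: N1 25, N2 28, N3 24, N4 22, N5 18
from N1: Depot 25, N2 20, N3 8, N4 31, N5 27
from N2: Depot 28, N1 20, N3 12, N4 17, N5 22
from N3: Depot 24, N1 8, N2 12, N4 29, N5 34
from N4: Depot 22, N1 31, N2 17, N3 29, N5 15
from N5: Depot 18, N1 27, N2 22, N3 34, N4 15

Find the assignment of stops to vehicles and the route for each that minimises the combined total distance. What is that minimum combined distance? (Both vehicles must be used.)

Minimum combined distance: 120.

Check every non-empty split of the stops between the two vehicles; for each half take its own optimal tour:
  {N1} + {N2, N3, N4, N5}: 50 + 86 = 136
  {N2} + {N1, N3, N4, N5}: 56 + 95 = 151
  {N1, N2} + {N3, N4, N5}: 73 + 86 = 159
  {N3} + {N1, N2, N4, N5}: 48 + 95 = 143
  {N1, N3} + {N2, N4, N5}: 57 + 78 = 135
  {N2, N3} + {N1, N4, N5}: 64 + 89 = 153
  … (15 splits in total)
  {N1, N2, N3, N4} + {N5}: 84 + 36 = 120  ← best
Best: vehicle 1 Depot → N1 → N3 → N2 → N4 → Depot = 84; vehicle 2 Depot → N5 → Depot = 36; combined 120.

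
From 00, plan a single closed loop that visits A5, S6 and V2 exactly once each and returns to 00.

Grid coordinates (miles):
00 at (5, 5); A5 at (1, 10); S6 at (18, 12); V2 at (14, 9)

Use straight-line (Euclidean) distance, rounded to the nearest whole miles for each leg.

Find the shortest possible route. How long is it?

00 - A5 - S6 - V2 - 00: 6+17+5+10 = 38
00 - A5 - V2 - S6 - 00: 6+13+5+15 = 39
00 - S6 - A5 - V2 - 00: 15+17+13+10 = 55
The minimum is 38.
One optimal route: 00 → A5 → S6 → V2 → 00 (or its reverse).

Shortest round trip = 38 miles.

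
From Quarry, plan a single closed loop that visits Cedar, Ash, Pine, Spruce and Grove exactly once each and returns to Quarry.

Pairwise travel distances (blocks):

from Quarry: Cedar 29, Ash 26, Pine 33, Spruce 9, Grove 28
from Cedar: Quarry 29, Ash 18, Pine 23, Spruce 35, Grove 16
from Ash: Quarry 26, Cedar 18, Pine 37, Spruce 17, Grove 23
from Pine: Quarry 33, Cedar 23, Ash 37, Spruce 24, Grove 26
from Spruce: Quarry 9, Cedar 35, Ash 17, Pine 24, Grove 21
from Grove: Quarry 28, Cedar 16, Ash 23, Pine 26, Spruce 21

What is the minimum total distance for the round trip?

With 5 stops there are 5!/2 = 60 distinct round trips (a route and its reverse cost the same).
Quarry→Cedar→Ash→Pine→Spruce→Grove→Quarry: 29+18+37+24+21+28 = 157
Quarry→Cedar→Ash→Pine→Grove→Spruce→Quarry: 29+18+37+26+21+9 = 140
Quarry→Cedar→Ash→Spruce→Pine→Grove→Quarry: 29+18+17+24+26+28 = 142
Quarry→Cedar→Ash→Spruce→Grove→Pine→Quarry: 29+18+17+21+26+33 = 144
Quarry→Cedar→Ash→Grove→Pine→Spruce→Quarry: 29+18+23+26+24+9 = 129
Quarry→Cedar→Ash→Grove→Spruce→Pine→Quarry: 29+18+23+21+24+33 = 148
Quarry→Cedar→Pine→Ash→Spruce→Grove→Quarry: 29+23+37+17+21+28 = 155
Quarry→Cedar→Pine→Ash→Grove→Spruce→Quarry: 29+23+37+23+21+9 = 142
Quarry→Cedar→Pine→Spruce→Ash→Grove→Quarry: 29+23+24+17+23+28 = 144
Quarry→Cedar→Pine→Spruce→Grove→Ash→Quarry: 29+23+24+21+23+26 = 146
Quarry→Cedar→Pine→Grove→Ash→Spruce→Quarry: 29+23+26+23+17+9 = 127
Quarry→Cedar→Pine→Grove→Spruce→Ash→Quarry: 29+23+26+21+17+26 = 142
Quarry→Cedar→Spruce→Ash→Pine→Grove→Quarry: 29+35+17+37+26+28 = 172
Quarry→Cedar→Spruce→Ash→Grove→Pine→Quarry: 29+35+17+23+26+33 = 163
… (46 more)
Quarry→Ash→Cedar→Grove→Pine→Spruce→Quarry: 26+18+16+26+24+9 = 119  ← best
The minimum is 119.
One optimal route: Quarry → Ash → Cedar → Grove → Pine → Spruce → Quarry (or its reverse).

Minimum total distance: 119 blocks.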